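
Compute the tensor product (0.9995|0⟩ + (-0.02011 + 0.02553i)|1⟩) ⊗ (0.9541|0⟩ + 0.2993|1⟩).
0.9536|00⟩ + 0.2992|01⟩ + (-0.01919 + 0.02436i)|10⟩ + (-0.006019 + 0.007641i)|11⟩

amp(|b₁b₂…⟩) = product of the factor amplitudes for bits b₁, b₂, …; only kets whose every factor amplitude is nonzero survive.
|00⟩: (0.9995)(0.9541) = 0.9536
|01⟩: (0.9995)(0.2993) = 0.2992
|10⟩: (-0.02011 + 0.02553i)(0.9541) = (-0.01919 + 0.02436i)
|11⟩: (-0.02011 + 0.02553i)(0.2993) = (-0.006019 + 0.007641i)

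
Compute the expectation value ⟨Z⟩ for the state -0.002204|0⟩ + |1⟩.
-1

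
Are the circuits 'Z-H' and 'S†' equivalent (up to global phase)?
No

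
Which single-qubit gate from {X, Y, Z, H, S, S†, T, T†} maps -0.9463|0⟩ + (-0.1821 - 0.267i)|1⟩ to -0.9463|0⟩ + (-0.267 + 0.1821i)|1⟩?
S†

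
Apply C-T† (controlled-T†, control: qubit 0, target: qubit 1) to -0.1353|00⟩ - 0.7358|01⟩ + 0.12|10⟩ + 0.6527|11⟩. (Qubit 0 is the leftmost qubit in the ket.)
-0.1353|00⟩ - 0.7358|01⟩ + 0.12|10⟩ + (0.4615 - 0.4615i)|11⟩

C-T† leaves the control-|0⟩ kets |00⟩, |01⟩ unchanged and applies T† to qubit 1 on the control-|1⟩ pair (|10⟩, |11⟩).
T† = [[1, 0], [0, (1/√2 - (1/√2)i)]].
With a = amp(|10⟩) = 0.12 and b = amp(|11⟩) = 0.6527:
new amp(|10⟩) = (1)·a = 0.12
new amp(|11⟩) = (1/√2 - (1/√2)i)·b = (0.4615 - 0.4615i)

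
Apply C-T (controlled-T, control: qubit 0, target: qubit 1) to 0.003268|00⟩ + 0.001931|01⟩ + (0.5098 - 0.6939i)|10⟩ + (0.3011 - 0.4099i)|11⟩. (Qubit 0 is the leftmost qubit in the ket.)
0.003268|00⟩ + 0.001931|01⟩ + (0.5098 - 0.6939i)|10⟩ + (0.5028 - 0.07693i)|11⟩

C-T leaves the control-|0⟩ kets |00⟩, |01⟩ unchanged and applies T to qubit 1 on the control-|1⟩ pair (|10⟩, |11⟩).
T = [[1, 0], [0, (1/√2 + (1/√2)i)]].
With a = amp(|10⟩) = (0.5098 - 0.6939i) and b = amp(|11⟩) = (0.3011 - 0.4099i):
new amp(|10⟩) = (1)·a = (0.5098 - 0.6939i)
new amp(|11⟩) = (1/√2 + (1/√2)i)·b = (0.5028 - 0.07693i)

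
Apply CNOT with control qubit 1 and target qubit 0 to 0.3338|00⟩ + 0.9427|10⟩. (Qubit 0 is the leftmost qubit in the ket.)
0.3338|00⟩ + 0.9427|10⟩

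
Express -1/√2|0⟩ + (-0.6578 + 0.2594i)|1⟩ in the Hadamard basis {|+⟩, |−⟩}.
(-0.9651 + 0.1834i)|+⟩ + (-0.03487 - 0.1834i)|−⟩

With |ψ⟩ = α|0⟩ + β|1⟩, the Hadamard-basis coefficients are ⟨+|ψ⟩ = (α + β)/√2 and ⟨−|ψ⟩ = (α − β)/√2.
Here α = -1/√2, β = (-0.6578 + 0.2594i): (α + β)/√2 = (-0.9651 + 0.1834i), (α − β)/√2 = (-0.03487 - 0.1834i).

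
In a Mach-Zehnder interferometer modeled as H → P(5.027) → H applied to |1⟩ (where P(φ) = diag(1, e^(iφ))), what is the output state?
(0.3453 + 0.4755i)|0⟩ + (0.6547 - 0.4755i)|1⟩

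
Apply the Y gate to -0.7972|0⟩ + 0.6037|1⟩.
-0.6037i|0⟩ - 0.7972i|1⟩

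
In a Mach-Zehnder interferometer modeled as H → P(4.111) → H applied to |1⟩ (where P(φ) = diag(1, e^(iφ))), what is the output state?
(0.7829 + 0.4123i)|0⟩ + (0.2171 - 0.4123i)|1⟩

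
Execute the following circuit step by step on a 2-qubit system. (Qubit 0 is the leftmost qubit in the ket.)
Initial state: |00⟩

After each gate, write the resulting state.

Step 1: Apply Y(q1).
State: i|01⟩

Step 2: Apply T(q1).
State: (-1/√2 + (1/√2)i)|01⟩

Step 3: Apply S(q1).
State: (-1/√2 - (1/√2)i)|01⟩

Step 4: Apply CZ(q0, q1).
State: (-1/√2 - (1/√2)i)|01⟩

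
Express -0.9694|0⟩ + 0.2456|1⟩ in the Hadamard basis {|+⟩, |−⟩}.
-0.5118|+⟩ - 0.8591|−⟩

With |ψ⟩ = α|0⟩ + β|1⟩, the Hadamard-basis coefficients are ⟨+|ψ⟩ = (α + β)/√2 and ⟨−|ψ⟩ = (α − β)/√2.
Here α = -0.9694, β = 0.2456: (α + β)/√2 = -0.5118, (α − β)/√2 = -0.8591.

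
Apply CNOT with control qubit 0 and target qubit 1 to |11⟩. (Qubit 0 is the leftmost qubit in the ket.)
|10⟩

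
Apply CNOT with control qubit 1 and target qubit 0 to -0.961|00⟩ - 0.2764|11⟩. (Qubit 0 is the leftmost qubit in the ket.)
-0.961|00⟩ - 0.2764|01⟩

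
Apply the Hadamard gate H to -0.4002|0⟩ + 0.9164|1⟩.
0.365|0⟩ - 0.931|1⟩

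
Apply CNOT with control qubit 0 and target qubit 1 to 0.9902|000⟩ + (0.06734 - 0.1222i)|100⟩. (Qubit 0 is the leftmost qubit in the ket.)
0.9902|000⟩ + (0.06734 - 0.1222i)|110⟩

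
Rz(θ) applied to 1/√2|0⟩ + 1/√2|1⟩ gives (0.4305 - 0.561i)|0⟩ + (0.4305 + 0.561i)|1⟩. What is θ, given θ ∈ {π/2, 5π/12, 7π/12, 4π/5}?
7π/12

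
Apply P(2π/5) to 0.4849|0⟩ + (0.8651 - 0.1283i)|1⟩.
0.4849|0⟩ + (0.3894 + 0.7831i)|1⟩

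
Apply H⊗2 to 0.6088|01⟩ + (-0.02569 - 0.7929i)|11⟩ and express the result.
(0.2916 - 0.3965i)|00⟩ + (-0.2916 + 0.3965i)|01⟩ + (0.3172 + 0.3965i)|10⟩ + (-0.3172 - 0.3965i)|11⟩

H⊗2 gives amp(|y⟩) = (1/2) Σ_x (−1)^(x·y) amp(|x⟩), where x·y is the number of positions in which both x and y have a 1.
|00⟩: (0.6088 + (-0.02569 - 0.7929i))/2 = (0.2916 - 0.3965i)
|01⟩: (-0.6088 - (-0.02569 - 0.7929i))/2 = (-0.2916 + 0.3965i)
|10⟩: (0.6088 - (-0.02569 - 0.7929i))/2 = (0.3172 + 0.3965i)
|11⟩: (-0.6088 + (-0.02569 - 0.7929i))/2 = (-0.3172 - 0.3965i)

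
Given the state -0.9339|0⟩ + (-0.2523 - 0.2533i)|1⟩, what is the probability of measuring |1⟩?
0.1278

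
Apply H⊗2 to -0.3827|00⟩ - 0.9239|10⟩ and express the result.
-0.6533|00⟩ - 0.6533|01⟩ + 0.2706|10⟩ + 0.2706|11⟩

H⊗2 gives amp(|y⟩) = (1/2) Σ_x (−1)^(x·y) amp(|x⟩), where x·y is the number of positions in which both x and y have a 1.
|00⟩: (-0.3827 - 0.9239)/2 = -0.6533
|01⟩: (-0.3827 - 0.9239)/2 = -0.6533
|10⟩: (-0.3827 + 0.9239)/2 = 0.2706
|11⟩: (-0.3827 + 0.9239)/2 = 0.2706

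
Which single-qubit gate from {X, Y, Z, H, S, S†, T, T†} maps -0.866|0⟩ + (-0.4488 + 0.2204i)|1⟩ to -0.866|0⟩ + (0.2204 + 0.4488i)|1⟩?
S†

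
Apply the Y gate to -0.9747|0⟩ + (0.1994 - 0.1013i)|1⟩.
(-0.1013 - 0.1994i)|0⟩ - 0.9747i|1⟩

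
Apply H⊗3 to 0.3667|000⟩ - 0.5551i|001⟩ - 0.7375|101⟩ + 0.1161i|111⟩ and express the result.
(-0.1311 - 0.1552i)|000⟩ + (0.3904 + 0.1552i)|001⟩ + (-0.1311 - 0.2373i)|010⟩ + (0.3904 + 0.2373i)|011⟩ + (0.3904 - 0.2373i)|100⟩ + (-0.1311 + 0.2373i)|101⟩ + (0.3904 - 0.1552i)|110⟩ + (-0.1311 + 0.1552i)|111⟩

H⊗3 gives amp(|y⟩) = (1/2√2) Σ_x (−1)^(x·y) amp(|x⟩), where x·y is the number of positions in which both x and y have a 1.
|000⟩: (0.3667 - 0.5551i - 0.7375 + 0.1161i)/(2√2) = (-0.1311 - 0.1552i)
|001⟩: (0.3667 + 0.5551i + 0.7375 - 0.1161i)/(2√2) = (0.3904 + 0.1552i)
|010⟩: (0.3667 - 0.5551i - 0.7375 - 0.1161i)/(2√2) = (-0.1311 - 0.2373i)
|011⟩: (0.3667 + 0.5551i + 0.7375 + 0.1161i)/(2√2) = (0.3904 + 0.2373i)
|100⟩: (0.3667 - 0.5551i + 0.7375 - 0.1161i)/(2√2) = (0.3904 - 0.2373i)
|101⟩: (0.3667 + 0.5551i - 0.7375 + 0.1161i)/(2√2) = (-0.1311 + 0.2373i)
|110⟩: (0.3667 - 0.5551i + 0.7375 + 0.1161i)/(2√2) = (0.3904 - 0.1552i)
|111⟩: (0.3667 + 0.5551i - 0.7375 - 0.1161i)/(2√2) = (-0.1311 + 0.1552i)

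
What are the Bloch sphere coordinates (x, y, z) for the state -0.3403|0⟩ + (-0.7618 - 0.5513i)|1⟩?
(0.5185, 0.3752, -0.7685)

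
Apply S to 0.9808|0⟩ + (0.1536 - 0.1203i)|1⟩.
0.9808|0⟩ + (0.1203 + 0.1536i)|1⟩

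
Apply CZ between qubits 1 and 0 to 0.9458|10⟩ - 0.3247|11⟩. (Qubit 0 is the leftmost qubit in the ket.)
0.9458|10⟩ + 0.3247|11⟩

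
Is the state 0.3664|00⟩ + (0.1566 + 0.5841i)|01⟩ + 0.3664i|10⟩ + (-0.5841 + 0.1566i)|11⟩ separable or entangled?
Separable

Writing the state as a|00⟩ + b|01⟩ + c|10⟩ + d|11⟩, it is a product state iff ad − bc = 0.
Here (a, b, c, d) = (0.3664, (0.1566 + 0.5841i), 0.3664i, (-0.5841 + 0.1566i)): ad − bc = (0.3664)(-0.5841 + 0.1566i) − (0.1566 + 0.5841i)(0.3664i) = 0, so the state is separable.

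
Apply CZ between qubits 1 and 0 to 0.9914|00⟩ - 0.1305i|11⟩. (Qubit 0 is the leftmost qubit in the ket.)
0.9914|00⟩ + 0.1305i|11⟩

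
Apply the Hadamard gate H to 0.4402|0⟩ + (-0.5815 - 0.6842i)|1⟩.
(-0.09991 - 0.4838i)|0⟩ + (0.7225 + 0.4838i)|1⟩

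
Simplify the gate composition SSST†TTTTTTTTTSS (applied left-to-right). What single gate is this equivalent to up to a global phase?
S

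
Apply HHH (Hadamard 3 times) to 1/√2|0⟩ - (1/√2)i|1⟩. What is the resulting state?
(1/2 - (1/2)i)|0⟩ + (1/2 + (1/2)i)|1⟩

H² = I, so H^3 = H: a single Hadamard. With (a, b) = (1/√2, -(1/√2)i), H gives ((a + b)/√2, (a − b)/√2) = ((1/2 - (1/2)i), (1/2 + (1/2)i)).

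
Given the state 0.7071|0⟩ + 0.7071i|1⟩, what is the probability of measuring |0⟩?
0.5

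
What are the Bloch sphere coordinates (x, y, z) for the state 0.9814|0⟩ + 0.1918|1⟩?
(0.3765, 0, 0.9264)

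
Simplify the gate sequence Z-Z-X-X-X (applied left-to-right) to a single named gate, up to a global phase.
X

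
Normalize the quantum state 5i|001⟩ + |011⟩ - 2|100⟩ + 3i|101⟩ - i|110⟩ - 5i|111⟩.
0.6202i|001⟩ + 0.124|011⟩ - 0.2481|100⟩ + 0.3721i|101⟩ - 0.124i|110⟩ - 0.6202i|111⟩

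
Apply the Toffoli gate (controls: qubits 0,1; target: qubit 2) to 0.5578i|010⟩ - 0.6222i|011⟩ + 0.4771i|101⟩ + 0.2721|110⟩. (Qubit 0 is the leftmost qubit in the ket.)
0.5578i|010⟩ - 0.6222i|011⟩ + 0.4771i|101⟩ + 0.2721|111⟩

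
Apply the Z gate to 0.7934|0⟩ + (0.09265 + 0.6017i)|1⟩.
0.7934|0⟩ + (-0.09265 - 0.6017i)|1⟩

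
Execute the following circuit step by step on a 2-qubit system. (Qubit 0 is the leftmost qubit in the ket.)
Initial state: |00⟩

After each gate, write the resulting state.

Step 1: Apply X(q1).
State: |01⟩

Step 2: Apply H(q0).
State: 1/√2|01⟩ + 1/√2|11⟩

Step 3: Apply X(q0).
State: 1/√2|01⟩ + 1/√2|11⟩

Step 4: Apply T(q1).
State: (1/2 + (1/2)i)|01⟩ + (1/2 + (1/2)i)|11⟩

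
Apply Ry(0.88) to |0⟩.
0.9048|0⟩ + 0.4259|1⟩

Ry(0.88) = [[cos(θ/2), −sin(θ/2)], [sin(θ/2), cos(θ/2)]]; θ = 0.88, cos(θ/2) ≈ 0.904752, sin(θ/2) ≈ 0.425939.
With a = amp(|0⟩) = 1 and b = amp(|1⟩) = 0:
new amp(|0⟩) = (0.904752)·a + (-0.425939)·b = 0.9048
new amp(|1⟩) = (0.425939)·a + (0.904752)·b = 0.4259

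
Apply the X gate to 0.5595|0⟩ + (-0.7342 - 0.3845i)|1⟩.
(-0.7342 - 0.3845i)|0⟩ + 0.5595|1⟩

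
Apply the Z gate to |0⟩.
|0⟩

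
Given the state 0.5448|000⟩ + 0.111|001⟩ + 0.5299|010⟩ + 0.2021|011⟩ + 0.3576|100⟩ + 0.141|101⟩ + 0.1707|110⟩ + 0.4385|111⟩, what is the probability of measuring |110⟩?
0.02914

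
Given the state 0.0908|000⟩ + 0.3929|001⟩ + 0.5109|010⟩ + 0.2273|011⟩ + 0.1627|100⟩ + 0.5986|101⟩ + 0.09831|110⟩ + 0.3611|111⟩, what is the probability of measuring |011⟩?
0.05167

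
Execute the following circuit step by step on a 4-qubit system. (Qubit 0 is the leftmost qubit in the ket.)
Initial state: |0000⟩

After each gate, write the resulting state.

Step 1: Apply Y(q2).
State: i|0010⟩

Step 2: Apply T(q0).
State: i|0010⟩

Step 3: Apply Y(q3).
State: -|0011⟩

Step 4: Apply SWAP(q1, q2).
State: -|0101⟩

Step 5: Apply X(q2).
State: -|0111⟩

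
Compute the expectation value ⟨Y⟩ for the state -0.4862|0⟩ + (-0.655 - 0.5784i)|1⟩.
0.5624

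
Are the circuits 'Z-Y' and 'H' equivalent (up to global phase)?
No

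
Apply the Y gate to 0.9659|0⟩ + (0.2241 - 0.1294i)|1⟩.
(-0.1294 - 0.2241i)|0⟩ + 0.9659i|1⟩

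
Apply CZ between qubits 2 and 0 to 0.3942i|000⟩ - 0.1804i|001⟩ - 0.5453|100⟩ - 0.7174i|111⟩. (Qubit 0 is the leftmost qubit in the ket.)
0.3942i|000⟩ - 0.1804i|001⟩ - 0.5453|100⟩ + 0.7174i|111⟩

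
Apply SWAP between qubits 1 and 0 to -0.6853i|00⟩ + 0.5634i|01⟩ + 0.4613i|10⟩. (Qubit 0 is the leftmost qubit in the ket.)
-0.6853i|00⟩ + 0.4613i|01⟩ + 0.5634i|10⟩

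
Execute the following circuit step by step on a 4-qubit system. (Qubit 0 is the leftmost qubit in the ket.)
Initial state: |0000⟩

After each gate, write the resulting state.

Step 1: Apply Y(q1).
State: i|0100⟩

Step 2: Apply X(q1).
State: i|0000⟩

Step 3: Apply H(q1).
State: (1/√2)i|0000⟩ + (1/√2)i|0100⟩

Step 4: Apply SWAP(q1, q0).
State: (1/√2)i|0000⟩ + (1/√2)i|1000⟩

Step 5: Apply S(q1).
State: (1/√2)i|0000⟩ + (1/√2)i|1000⟩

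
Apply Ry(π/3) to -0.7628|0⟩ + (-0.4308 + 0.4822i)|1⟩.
(-0.4452 - 0.2411i)|0⟩ + (-0.7545 + 0.4176i)|1⟩

Ry(π/3) = [[cos(θ/2), −sin(θ/2)], [sin(θ/2), cos(θ/2)]]; θ = π/3, cos(θ/2) ≈ 0.866025, sin(θ/2) ≈ 0.5.
With a = amp(|0⟩) = -0.7628 and b = amp(|1⟩) = (-0.4308 + 0.4822i):
new amp(|0⟩) = (0.866025)·a + (-0.5)·b = (-0.4452 - 0.2411i)
new amp(|1⟩) = (0.5)·a + (0.866025)·b = (-0.7545 + 0.4176i)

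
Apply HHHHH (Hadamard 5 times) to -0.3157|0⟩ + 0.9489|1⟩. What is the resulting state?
0.4477|0⟩ - 0.8942|1⟩

H² = I, so H^5 = H: a single Hadamard. With (a, b) = (-0.3157, 0.9489), H gives ((a + b)/√2, (a − b)/√2) = (0.4477, -0.8942).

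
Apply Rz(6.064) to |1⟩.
(-0.994 + 0.1094i)|1⟩

Rz(6.064) = [[e^(−iθ/2), 0], [0, e^(iθ/2)]] with e^(±iθ/2) = cos(θ/2) ± i·sin(θ/2); θ = 6.064, cos(θ/2) ≈ -0.994001, sin(θ/2) ≈ 0.109373.
With a = amp(|0⟩) = 0 and b = amp(|1⟩) = 1:
new amp(|0⟩) = (-0.994001 - 0.109373i)·a = 0
new amp(|1⟩) = (-0.994001 + 0.109373i)·b = (-0.994 + 0.1094i)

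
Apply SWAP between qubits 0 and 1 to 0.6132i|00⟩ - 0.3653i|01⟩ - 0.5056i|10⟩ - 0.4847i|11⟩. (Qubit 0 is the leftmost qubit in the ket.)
0.6132i|00⟩ - 0.5056i|01⟩ - 0.3653i|10⟩ - 0.4847i|11⟩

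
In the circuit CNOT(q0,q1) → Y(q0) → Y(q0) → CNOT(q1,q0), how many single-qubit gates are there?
2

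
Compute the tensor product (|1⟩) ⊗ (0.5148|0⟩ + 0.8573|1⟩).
0.5148|10⟩ + 0.8573|11⟩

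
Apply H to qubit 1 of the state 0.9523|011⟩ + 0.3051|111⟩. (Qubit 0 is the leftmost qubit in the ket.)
0.6734|001⟩ - 0.6734|011⟩ + 0.2157|101⟩ - 0.2157|111⟩

H on qubit 1 mixes each pair of kets that differ only in qubit 1: amplitudes (a, b) of (|…0…⟩, |…1…⟩) become ((a + b)/√2, (a − b)/√2). Kets absent from the input have amplitude 0.
(|001⟩, |011⟩): (a, b) = (0, 0.9523) → (0.6734, -0.6734)
(|101⟩, |111⟩): (a, b) = (0, 0.3051) → (0.2157, -0.2157)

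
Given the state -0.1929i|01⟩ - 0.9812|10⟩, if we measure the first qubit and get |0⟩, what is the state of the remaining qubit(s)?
-i|1⟩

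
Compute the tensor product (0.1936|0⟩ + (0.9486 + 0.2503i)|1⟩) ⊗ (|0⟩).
0.1936|00⟩ + (0.9486 + 0.2503i)|10⟩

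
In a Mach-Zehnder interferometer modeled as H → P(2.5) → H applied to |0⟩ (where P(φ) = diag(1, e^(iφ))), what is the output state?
(0.09943 + 0.2992i)|0⟩ + (0.9006 - 0.2992i)|1⟩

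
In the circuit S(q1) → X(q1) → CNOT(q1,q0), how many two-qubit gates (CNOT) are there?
1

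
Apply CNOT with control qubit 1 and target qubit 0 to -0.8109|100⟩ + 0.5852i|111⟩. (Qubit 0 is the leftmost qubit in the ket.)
0.5852i|011⟩ - 0.8109|100⟩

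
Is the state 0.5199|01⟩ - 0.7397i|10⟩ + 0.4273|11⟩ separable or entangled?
Entangled

Writing the state as a|00⟩ + b|01⟩ + c|10⟩ + d|11⟩, it is a product state iff ad − bc = 0.
Here (a, b, c, d) = (0, 0.5199, -0.7397i, 0.4273): ad − bc = (0)(0.4273) − (0.5199)(-0.7397i) = 0.3846i ≠ 0, so the state is entangled.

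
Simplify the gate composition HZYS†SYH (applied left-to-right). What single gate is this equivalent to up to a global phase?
X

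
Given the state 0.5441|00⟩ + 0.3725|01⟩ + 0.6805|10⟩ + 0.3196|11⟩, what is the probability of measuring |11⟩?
0.1021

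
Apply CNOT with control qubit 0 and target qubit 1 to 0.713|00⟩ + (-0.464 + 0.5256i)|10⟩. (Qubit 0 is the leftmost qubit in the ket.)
0.713|00⟩ + (-0.464 + 0.5256i)|11⟩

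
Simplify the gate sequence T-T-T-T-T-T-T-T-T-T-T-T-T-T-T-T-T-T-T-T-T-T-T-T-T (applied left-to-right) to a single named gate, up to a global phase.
T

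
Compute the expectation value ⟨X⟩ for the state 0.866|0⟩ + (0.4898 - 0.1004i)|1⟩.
0.8483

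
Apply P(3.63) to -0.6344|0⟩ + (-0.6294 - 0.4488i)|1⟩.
-0.6344|0⟩ + (0.3452 + 0.6917i)|1⟩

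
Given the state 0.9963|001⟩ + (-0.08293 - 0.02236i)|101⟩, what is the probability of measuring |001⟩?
0.9926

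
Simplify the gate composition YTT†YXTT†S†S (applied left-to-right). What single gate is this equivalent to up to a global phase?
X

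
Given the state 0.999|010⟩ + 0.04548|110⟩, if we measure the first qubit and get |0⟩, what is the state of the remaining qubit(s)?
|10⟩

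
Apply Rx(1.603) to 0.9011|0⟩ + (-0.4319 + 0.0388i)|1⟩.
(0.6547 + 0.3103i)|0⟩ + (-0.3004 - 0.6204i)|1⟩

Rx(1.603) = [[cos(θ/2), −i·sin(θ/2)], [−i·sin(θ/2), cos(θ/2)]]; θ = 1.603, cos(θ/2) ≈ 0.69563, sin(θ/2) ≈ 0.7184.
With a = amp(|0⟩) = 0.9011 and b = amp(|1⟩) = (-0.4319 + 0.0388i):
new amp(|0⟩) = (0.69563)·a + (-0.7184i)·b = (0.6547 + 0.3103i)
new amp(|1⟩) = (-0.7184i)·a + (0.69563)·b = (-0.3004 - 0.6204i)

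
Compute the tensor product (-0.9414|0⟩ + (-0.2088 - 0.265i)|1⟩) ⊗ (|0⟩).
-0.9414|00⟩ + (-0.2088 - 0.265i)|10⟩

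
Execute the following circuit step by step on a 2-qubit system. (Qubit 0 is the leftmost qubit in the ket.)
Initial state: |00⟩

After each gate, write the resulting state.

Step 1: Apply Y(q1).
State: i|01⟩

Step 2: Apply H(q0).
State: (1/√2)i|01⟩ + (1/√2)i|11⟩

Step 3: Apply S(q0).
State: (1/√2)i|01⟩ - 1/√2|11⟩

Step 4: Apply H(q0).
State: (-1/2 + (1/2)i)|01⟩ + (1/2 + (1/2)i)|11⟩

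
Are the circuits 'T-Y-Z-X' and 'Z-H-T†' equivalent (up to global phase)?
No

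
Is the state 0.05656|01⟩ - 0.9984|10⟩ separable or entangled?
Entangled

Writing the state as a|00⟩ + b|01⟩ + c|10⟩ + d|11⟩, it is a product state iff ad − bc = 0.
Here (a, b, c, d) = (0, 0.05656, -0.9984, 0): ad − bc = (0)(0) − (0.05656)(-0.9984) = 0.05647 ≠ 0, so the state is entangled.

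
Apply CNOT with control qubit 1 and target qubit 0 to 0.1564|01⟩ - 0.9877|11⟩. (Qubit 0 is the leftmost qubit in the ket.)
-0.9877|01⟩ + 0.1564|11⟩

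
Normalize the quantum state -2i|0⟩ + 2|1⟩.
-(1/√2)i|0⟩ + 1/√2|1⟩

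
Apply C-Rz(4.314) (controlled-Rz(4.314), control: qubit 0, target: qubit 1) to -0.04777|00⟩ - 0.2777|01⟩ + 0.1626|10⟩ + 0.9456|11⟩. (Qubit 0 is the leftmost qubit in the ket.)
-0.04777|00⟩ - 0.2777|01⟩ + (-0.08995 - 0.1355i)|10⟩ + (-0.5231 + 0.7877i)|11⟩

C-Rz(4.314) leaves the control-|0⟩ kets |00⟩, |01⟩ unchanged and applies Rz(4.314) to qubit 1 on the control-|1⟩ pair (|10⟩, |11⟩).
Rz(4.314) = [[e^(−iθ/2), 0], [0, e^(iθ/2)]] with e^(±iθ/2) = cos(θ/2) ± i·sin(θ/2); θ = 4.314, cos(θ/2) ≈ -0.553202, sin(θ/2) ≈ 0.833047.
With a = amp(|10⟩) = 0.1626 and b = amp(|11⟩) = 0.9456:
new amp(|10⟩) = (-0.553202 - 0.833047i)·a = (-0.08995 - 0.1355i)
new amp(|11⟩) = (-0.553202 + 0.833047i)·b = (-0.5231 + 0.7877i)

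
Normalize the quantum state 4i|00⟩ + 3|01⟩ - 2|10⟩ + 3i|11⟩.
0.6489i|00⟩ + 0.4867|01⟩ - 0.3244|10⟩ + 0.4867i|11⟩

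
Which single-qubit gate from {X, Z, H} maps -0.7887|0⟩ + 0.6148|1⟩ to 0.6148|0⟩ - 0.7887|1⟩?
X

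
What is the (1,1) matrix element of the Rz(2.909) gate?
(0.116 + 0.9932i)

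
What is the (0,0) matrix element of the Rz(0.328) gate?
(0.9866 - 0.1633i)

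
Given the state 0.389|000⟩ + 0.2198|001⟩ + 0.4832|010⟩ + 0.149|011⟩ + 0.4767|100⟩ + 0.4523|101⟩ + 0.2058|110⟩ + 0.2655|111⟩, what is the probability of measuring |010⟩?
0.2335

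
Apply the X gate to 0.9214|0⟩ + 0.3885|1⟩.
0.3885|0⟩ + 0.9214|1⟩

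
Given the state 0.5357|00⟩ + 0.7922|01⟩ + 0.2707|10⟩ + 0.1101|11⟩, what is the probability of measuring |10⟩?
0.07328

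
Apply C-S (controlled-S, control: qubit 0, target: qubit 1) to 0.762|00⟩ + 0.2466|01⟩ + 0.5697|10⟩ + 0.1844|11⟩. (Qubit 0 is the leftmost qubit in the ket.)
0.762|00⟩ + 0.2466|01⟩ + 0.5697|10⟩ + 0.1844i|11⟩

C-S leaves the control-|0⟩ kets |00⟩, |01⟩ unchanged and applies S to qubit 1 on the control-|1⟩ pair (|10⟩, |11⟩).
S = [[1, 0], [0, i]].
With a = amp(|10⟩) = 0.5697 and b = amp(|11⟩) = 0.1844:
new amp(|10⟩) = (1)·a = 0.5697
new amp(|11⟩) = (i)·b = 0.1844i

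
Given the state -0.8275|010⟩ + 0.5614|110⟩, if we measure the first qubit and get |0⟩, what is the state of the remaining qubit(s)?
-|10⟩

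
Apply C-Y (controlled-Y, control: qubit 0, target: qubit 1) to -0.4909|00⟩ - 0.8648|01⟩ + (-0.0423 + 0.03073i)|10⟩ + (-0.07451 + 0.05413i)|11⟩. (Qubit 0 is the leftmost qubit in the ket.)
-0.4909|00⟩ - 0.8648|01⟩ + (0.05413 + 0.07451i)|10⟩ + (-0.03073 - 0.0423i)|11⟩

C-Y leaves the control-|0⟩ kets |00⟩, |01⟩ unchanged and applies Y to qubit 1 on the control-|1⟩ pair (|10⟩, |11⟩).
Y = [[0, -i], [i, 0]].
With a = amp(|10⟩) = (-0.0423 + 0.03073i) and b = amp(|11⟩) = (-0.07451 + 0.05413i):
new amp(|10⟩) = (-i)·b = (0.05413 + 0.07451i)
new amp(|11⟩) = (i)·a = (-0.03073 - 0.0423i)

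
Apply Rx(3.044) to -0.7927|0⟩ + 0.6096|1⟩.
(-0.03867 - 0.6089i)|0⟩ + (0.02973 + 0.7918i)|1⟩

Rx(3.044) = [[cos(θ/2), −i·sin(θ/2)], [−i·sin(θ/2), cos(θ/2)]]; θ = 3.044, cos(θ/2) ≈ 0.048777, sin(θ/2) ≈ 0.99881.
With a = amp(|0⟩) = -0.7927 and b = amp(|1⟩) = 0.6096:
new amp(|0⟩) = (0.048777)·a + (-0.99881i)·b = (-0.03867 - 0.6089i)
new amp(|1⟩) = (-0.99881i)·a + (0.048777)·b = (0.02973 + 0.7918i)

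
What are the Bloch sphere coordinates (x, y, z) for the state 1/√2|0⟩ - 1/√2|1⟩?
(-1, 0, 0)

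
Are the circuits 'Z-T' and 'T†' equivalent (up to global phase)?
No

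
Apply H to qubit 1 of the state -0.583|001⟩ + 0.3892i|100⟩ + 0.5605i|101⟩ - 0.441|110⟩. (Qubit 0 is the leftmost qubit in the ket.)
-0.4122|001⟩ - 0.4122|011⟩ + (-0.3118 + 0.2752i)|100⟩ + 0.3963i|101⟩ + (0.3118 + 0.2752i)|110⟩ + 0.3963i|111⟩

H on qubit 1 mixes each pair of kets that differ only in qubit 1: amplitudes (a, b) of (|…0…⟩, |…1…⟩) become ((a + b)/√2, (a − b)/√2). Kets absent from the input have amplitude 0.
(|001⟩, |011⟩): (a, b) = (-0.583, 0) → (-0.4122, -0.4122)
(|100⟩, |110⟩): (a, b) = (0.3892i, -0.441) → ((-0.3118 + 0.2752i), (0.3118 + 0.2752i))
(|101⟩, |111⟩): (a, b) = (0.5605i, 0) → (0.3963i, 0.3963i)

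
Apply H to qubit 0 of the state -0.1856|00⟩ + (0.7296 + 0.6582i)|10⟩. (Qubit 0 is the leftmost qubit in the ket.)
(0.3847 + 0.4654i)|00⟩ + (-0.6471 - 0.4654i)|10⟩

H on qubit 0 mixes each pair of kets that differ only in qubit 0: amplitudes (a, b) of (|…0…⟩, |…1…⟩) become ((a + b)/√2, (a − b)/√2). Kets absent from the input have amplitude 0.
(|00⟩, |10⟩): (a, b) = (-0.1856, (0.7296 + 0.6582i)) → ((0.3847 + 0.4654i), (-0.6471 - 0.4654i))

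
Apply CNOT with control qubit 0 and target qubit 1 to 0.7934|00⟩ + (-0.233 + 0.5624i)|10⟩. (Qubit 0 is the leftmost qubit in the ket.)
0.7934|00⟩ + (-0.233 + 0.5624i)|11⟩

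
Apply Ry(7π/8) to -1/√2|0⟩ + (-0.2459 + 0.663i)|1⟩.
(0.1032 - 0.6503i)|0⟩ + (-0.7415 + 0.1293i)|1⟩

Ry(7π/8) = [[cos(θ/2), −sin(θ/2)], [sin(θ/2), cos(θ/2)]]; θ = 7π/8, cos(θ/2) ≈ 0.19509, sin(θ/2) ≈ 0.980785.
With a = amp(|0⟩) = -1/√2 and b = amp(|1⟩) = (-0.2459 + 0.663i):
new amp(|0⟩) = (0.19509)·a + (-0.980785)·b = (0.1032 - 0.6503i)
new amp(|1⟩) = (0.980785)·a + (0.19509)·b = (-0.7415 + 0.1293i)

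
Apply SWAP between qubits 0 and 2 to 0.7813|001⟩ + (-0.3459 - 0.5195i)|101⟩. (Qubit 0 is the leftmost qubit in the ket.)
0.7813|100⟩ + (-0.3459 - 0.5195i)|101⟩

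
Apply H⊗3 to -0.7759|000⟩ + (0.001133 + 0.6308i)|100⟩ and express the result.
(-0.2739 + 0.223i)|000⟩ + (-0.2739 + 0.223i)|001⟩ + (-0.2739 + 0.223i)|010⟩ + (-0.2739 + 0.223i)|011⟩ + (-0.2747 - 0.223i)|100⟩ + (-0.2747 - 0.223i)|101⟩ + (-0.2747 - 0.223i)|110⟩ + (-0.2747 - 0.223i)|111⟩

H⊗3 gives amp(|y⟩) = (1/2√2) Σ_x (−1)^(x·y) amp(|x⟩), where x·y is the number of positions in which both x and y have a 1.
|000⟩: (-0.7759 + (0.001133 + 0.6308i))/(2√2) = (-0.2739 + 0.223i)
|001⟩: (-0.7759 + (0.001133 + 0.6308i))/(2√2) = (-0.2739 + 0.223i)
|010⟩: (-0.7759 + (0.001133 + 0.6308i))/(2√2) = (-0.2739 + 0.223i)
|011⟩: (-0.7759 + (0.001133 + 0.6308i))/(2√2) = (-0.2739 + 0.223i)
|100⟩: (-0.7759 - (0.001133 + 0.6308i))/(2√2) = (-0.2747 - 0.223i)
|101⟩: (-0.7759 - (0.001133 + 0.6308i))/(2√2) = (-0.2747 - 0.223i)
|110⟩: (-0.7759 - (0.001133 + 0.6308i))/(2√2) = (-0.2747 - 0.223i)
|111⟩: (-0.7759 - (0.001133 + 0.6308i))/(2√2) = (-0.2747 - 0.223i)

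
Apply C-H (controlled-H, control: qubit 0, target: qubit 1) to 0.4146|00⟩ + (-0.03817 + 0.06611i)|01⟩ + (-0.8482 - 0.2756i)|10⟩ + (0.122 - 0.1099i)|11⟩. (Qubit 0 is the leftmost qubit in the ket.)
0.4146|00⟩ + (-0.03817 + 0.06611i)|01⟩ + (-0.5135 - 0.2726i)|10⟩ + (-0.686 - 0.1172i)|11⟩

C-H leaves the control-|0⟩ kets |00⟩, |01⟩ unchanged and applies H to qubit 1 on the control-|1⟩ pair (|10⟩, |11⟩).
H = [[1/√2, 1/√2], [1/√2, -1/√2]].
With a = amp(|10⟩) = (-0.8482 - 0.2756i) and b = amp(|11⟩) = (0.122 - 0.1099i):
new amp(|10⟩) = (1/√2)·a + (1/√2)·b = (-0.5135 - 0.2726i)
new amp(|11⟩) = (1/√2)·a + (-1/√2)·b = (-0.686 - 0.1172i)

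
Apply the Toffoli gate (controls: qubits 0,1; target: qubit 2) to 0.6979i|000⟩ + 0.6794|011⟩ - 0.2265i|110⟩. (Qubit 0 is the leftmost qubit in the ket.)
0.6979i|000⟩ + 0.6794|011⟩ - 0.2265i|111⟩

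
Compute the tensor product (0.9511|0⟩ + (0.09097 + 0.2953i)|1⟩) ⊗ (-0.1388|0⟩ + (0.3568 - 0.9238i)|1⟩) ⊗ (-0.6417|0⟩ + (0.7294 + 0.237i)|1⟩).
0.08471|000⟩ + (-0.09629 - 0.03129i)|001⟩ + (-0.2178 + 0.5638i)|010⟩ + (0.4558 - 0.5604i)|011⟩ + (0.008103 + 0.0263i)|100⟩ + (0.0005042 - 0.03289i)|101⟩ + (-0.1959 - 0.01368i)|110⟩ + (0.2176 + 0.0879i)|111⟩

amp(|b₁b₂…⟩) = product of the factor amplitudes for bits b₁, b₂, …; only kets whose every factor amplitude is nonzero survive.
|000⟩: (0.9511)(-0.1388)(-0.6417) = 0.08471
|001⟩: (0.9511)(-0.1388)(0.7294 + 0.237i) = (-0.09629 - 0.03129i)
|010⟩: (0.9511)(0.3568 - 0.9238i)(-0.6417) = (-0.2178 + 0.5638i)
|011⟩: (0.9511)(0.3568 - 0.9238i)(0.7294 + 0.237i) = (0.4558 - 0.5604i)
|100⟩: (0.09097 + 0.2953i)(-0.1388)(-0.6417) = (0.008103 + 0.0263i)
|101⟩: (0.09097 + 0.2953i)(-0.1388)(0.7294 + 0.237i) = (0.0005042 - 0.03289i)
|110⟩: (0.09097 + 0.2953i)(0.3568 - 0.9238i)(-0.6417) = (-0.1959 - 0.01368i)
|111⟩: (0.09097 + 0.2953i)(0.3568 - 0.9238i)(0.7294 + 0.237i) = (0.2176 + 0.0879i)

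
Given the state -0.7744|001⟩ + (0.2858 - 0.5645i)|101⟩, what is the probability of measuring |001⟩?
0.5997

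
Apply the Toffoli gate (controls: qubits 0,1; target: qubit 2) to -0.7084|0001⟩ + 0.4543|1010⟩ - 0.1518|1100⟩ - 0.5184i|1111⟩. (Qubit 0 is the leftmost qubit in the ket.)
-0.7084|0001⟩ + 0.4543|1010⟩ - 0.5184i|1101⟩ - 0.1518|1110⟩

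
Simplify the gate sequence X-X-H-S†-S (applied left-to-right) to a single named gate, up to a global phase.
H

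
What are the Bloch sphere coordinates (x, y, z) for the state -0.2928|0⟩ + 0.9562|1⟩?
(-0.56, 0, -0.8286)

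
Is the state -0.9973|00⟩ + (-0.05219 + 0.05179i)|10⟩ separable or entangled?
Separable

Writing the state as a|00⟩ + b|01⟩ + c|10⟩ + d|11⟩, it is a product state iff ad − bc = 0.
Here (a, b, c, d) = (-0.9973, 0, (-0.05219 + 0.05179i), 0): ad − bc = (-0.9973)(0) − (0)(-0.05219 + 0.05179i) = 0, so the state is separable.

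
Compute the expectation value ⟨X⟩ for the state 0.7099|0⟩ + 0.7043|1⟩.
1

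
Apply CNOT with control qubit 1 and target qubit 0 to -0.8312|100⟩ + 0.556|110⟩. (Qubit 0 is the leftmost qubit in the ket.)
0.556|010⟩ - 0.8312|100⟩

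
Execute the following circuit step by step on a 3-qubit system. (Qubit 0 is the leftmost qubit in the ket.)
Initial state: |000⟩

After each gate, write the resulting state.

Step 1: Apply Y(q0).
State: i|100⟩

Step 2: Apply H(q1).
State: (1/√2)i|100⟩ + (1/√2)i|110⟩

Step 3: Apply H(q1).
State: i|100⟩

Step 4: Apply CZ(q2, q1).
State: i|100⟩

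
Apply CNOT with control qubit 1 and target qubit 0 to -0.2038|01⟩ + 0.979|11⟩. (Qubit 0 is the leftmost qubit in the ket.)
0.979|01⟩ - 0.2038|11⟩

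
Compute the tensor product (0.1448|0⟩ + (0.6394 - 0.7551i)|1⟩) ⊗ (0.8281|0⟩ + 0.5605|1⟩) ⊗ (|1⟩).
0.1199|001⟩ + 0.08116|011⟩ + (0.5295 - 0.6253i)|101⟩ + (0.3584 - 0.4232i)|111⟩

amp(|b₁b₂…⟩) = product of the factor amplitudes for bits b₁, b₂, …; only kets whose every factor amplitude is nonzero survive.
|001⟩: (0.1448)(0.8281)(1) = 0.1199
|011⟩: (0.1448)(0.5605)(1) = 0.08116
|101⟩: (0.6394 - 0.7551i)(0.8281)(1) = (0.5295 - 0.6253i)
|111⟩: (0.6394 - 0.7551i)(0.5605)(1) = (0.3584 - 0.4232i)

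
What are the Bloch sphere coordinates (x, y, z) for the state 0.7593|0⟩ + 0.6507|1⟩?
(0.9882, 0, 0.1531)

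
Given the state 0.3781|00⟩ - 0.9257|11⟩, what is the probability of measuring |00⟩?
0.143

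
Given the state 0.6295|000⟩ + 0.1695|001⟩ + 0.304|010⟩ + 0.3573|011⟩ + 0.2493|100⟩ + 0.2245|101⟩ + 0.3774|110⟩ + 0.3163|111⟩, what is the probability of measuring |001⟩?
0.02873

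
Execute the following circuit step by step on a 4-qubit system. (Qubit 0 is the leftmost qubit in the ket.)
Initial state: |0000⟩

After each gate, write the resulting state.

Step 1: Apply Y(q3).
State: i|0001⟩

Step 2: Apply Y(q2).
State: -|0011⟩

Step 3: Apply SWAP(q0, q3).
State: -|1010⟩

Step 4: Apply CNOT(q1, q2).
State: -|1010⟩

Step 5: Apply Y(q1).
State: -i|1110⟩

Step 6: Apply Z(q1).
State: i|1110⟩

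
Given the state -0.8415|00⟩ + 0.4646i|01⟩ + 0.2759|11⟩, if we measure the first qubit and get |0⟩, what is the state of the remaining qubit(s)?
-0.8754|0⟩ + 0.4833i|1⟩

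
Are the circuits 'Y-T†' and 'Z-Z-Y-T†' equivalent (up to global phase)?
Yes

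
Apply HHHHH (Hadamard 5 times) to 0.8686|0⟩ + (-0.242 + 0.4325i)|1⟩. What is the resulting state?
(0.4431 + 0.3058i)|0⟩ + (0.7853 - 0.3058i)|1⟩

H² = I, so H^5 = H: a single Hadamard. With (a, b) = (0.8686, (-0.242 + 0.4325i)), H gives ((a + b)/√2, (a − b)/√2) = ((0.4431 + 0.3058i), (0.7853 - 0.3058i)).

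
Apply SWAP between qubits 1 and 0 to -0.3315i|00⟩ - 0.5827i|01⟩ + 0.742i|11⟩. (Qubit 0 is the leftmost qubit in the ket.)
-0.3315i|00⟩ - 0.5827i|10⟩ + 0.742i|11⟩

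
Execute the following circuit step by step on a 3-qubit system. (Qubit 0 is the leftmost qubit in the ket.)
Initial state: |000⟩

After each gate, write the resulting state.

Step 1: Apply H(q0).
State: 1/√2|000⟩ + 1/√2|100⟩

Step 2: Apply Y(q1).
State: (1/√2)i|010⟩ + (1/√2)i|110⟩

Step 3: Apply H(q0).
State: i|010⟩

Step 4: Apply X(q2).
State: i|011⟩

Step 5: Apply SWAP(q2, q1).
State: i|011⟩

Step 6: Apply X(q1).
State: i|001⟩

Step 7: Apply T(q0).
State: i|001⟩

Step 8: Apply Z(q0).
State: i|001⟩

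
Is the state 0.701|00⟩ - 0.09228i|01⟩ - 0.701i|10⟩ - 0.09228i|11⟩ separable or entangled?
Entangled

Writing the state as a|00⟩ + b|01⟩ + c|10⟩ + d|11⟩, it is a product state iff ad − bc = 0.
Here (a, b, c, d) = (0.701, -0.09228i, -0.701i, -0.09228i): ad − bc = (0.701)(-0.09228i) − (-0.09228i)(-0.701i) = (0.06469 - 0.06469i) ≠ 0, so the state is entangled.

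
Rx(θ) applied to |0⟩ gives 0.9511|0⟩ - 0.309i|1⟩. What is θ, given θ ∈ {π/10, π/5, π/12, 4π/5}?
π/5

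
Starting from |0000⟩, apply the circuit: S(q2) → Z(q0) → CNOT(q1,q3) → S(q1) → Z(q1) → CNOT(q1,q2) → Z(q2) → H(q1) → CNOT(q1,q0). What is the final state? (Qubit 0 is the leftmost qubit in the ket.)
1/√2|0000⟩ + 1/√2|1100⟩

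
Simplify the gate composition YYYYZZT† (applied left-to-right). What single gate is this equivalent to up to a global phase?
T†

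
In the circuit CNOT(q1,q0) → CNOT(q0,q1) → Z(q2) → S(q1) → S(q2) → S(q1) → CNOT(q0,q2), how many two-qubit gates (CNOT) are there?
3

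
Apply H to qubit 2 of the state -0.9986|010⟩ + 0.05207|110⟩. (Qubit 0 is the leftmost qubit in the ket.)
-0.7061|010⟩ - 0.7061|011⟩ + 0.03682|110⟩ + 0.03682|111⟩

H on qubit 2 mixes each pair of kets that differ only in qubit 2: amplitudes (a, b) of (|…0…⟩, |…1…⟩) become ((a + b)/√2, (a − b)/√2). Kets absent from the input have amplitude 0.
(|010⟩, |011⟩): (a, b) = (-0.9986, 0) → (-0.7061, -0.7061)
(|110⟩, |111⟩): (a, b) = (0.05207, 0) → (0.03682, 0.03682)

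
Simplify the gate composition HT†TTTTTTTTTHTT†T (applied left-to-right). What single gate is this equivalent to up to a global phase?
T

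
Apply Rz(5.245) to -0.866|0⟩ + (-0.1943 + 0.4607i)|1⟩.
(0.7519 + 0.4296i)|0⟩ + (-0.05985 - 0.4964i)|1⟩

Rz(5.245) = [[e^(−iθ/2), 0], [0, e^(iθ/2)]] with e^(±iθ/2) = cos(θ/2) ± i·sin(θ/2); θ = 5.245, cos(θ/2) ≈ -0.86827, sin(θ/2) ≈ 0.496093.
With a = amp(|0⟩) = -0.866 and b = amp(|1⟩) = (-0.1943 + 0.4607i):
new amp(|0⟩) = (-0.86827 - 0.496093i)·a = (0.7519 + 0.4296i)
new amp(|1⟩) = (-0.86827 + 0.496093i)·b = (-0.05985 - 0.4964i)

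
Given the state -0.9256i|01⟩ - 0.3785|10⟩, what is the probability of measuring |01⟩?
0.8567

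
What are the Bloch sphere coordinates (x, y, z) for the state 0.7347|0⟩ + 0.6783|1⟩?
(0.9967, 0, 0.07969)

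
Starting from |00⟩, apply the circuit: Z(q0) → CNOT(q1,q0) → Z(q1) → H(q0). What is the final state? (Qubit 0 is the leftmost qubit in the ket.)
1/√2|00⟩ + 1/√2|10⟩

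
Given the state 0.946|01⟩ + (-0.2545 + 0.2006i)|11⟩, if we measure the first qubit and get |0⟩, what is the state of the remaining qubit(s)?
|1⟩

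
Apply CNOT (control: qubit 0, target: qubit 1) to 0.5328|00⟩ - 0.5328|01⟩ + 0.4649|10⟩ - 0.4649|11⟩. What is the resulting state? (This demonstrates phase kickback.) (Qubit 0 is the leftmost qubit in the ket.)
0.5328|00⟩ - 0.5328|01⟩ - 0.4649|10⟩ + 0.4649|11⟩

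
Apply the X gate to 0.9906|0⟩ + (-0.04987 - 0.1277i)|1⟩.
(-0.04987 - 0.1277i)|0⟩ + 0.9906|1⟩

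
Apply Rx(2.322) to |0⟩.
0.3984|0⟩ - 0.9172i|1⟩

Rx(2.322) = [[cos(θ/2), −i·sin(θ/2)], [−i·sin(θ/2), cos(θ/2)]]; θ = 2.322, cos(θ/2) ≈ 0.398423, sin(θ/2) ≈ 0.917202.
With a = amp(|0⟩) = 1 and b = amp(|1⟩) = 0:
new amp(|0⟩) = (0.398423)·a + (-0.917202i)·b = 0.3984
new amp(|1⟩) = (-0.917202i)·a + (0.398423)·b = -0.9172i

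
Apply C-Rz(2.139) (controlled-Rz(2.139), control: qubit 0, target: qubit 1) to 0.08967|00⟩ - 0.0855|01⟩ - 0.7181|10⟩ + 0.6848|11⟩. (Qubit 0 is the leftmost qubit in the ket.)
0.08967|00⟩ - 0.0855|01⟩ + (-0.3451 + 0.6297i)|10⟩ + (0.3291 + 0.6005i)|11⟩

C-Rz(2.139) leaves the control-|0⟩ kets |00⟩, |01⟩ unchanged and applies Rz(2.139) to qubit 1 on the control-|1⟩ pair (|10⟩, |11⟩).
Rz(2.139) = [[e^(−iθ/2), 0], [0, e^(iθ/2)]] with e^(±iθ/2) = cos(θ/2) ± i·sin(θ/2); θ = 2.139, cos(θ/2) ≈ 0.480563, sin(θ/2) ≈ 0.87696.
With a = amp(|10⟩) = -0.7181 and b = amp(|11⟩) = 0.6848:
new amp(|10⟩) = (0.480563 - 0.87696i)·a = (-0.3451 + 0.6297i)
new amp(|11⟩) = (0.480563 + 0.87696i)·b = (0.3291 + 0.6005i)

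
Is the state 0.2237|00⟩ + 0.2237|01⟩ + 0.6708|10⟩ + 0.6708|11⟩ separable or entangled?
Separable

Writing the state as a|00⟩ + b|01⟩ + c|10⟩ + d|11⟩, it is a product state iff ad − bc = 0.
Here (a, b, c, d) = (0.2237, 0.2237, 0.6708, 0.6708): ad − bc = (0.2237)(0.6708) − (0.2237)(0.6708) = 0, so the state is separable.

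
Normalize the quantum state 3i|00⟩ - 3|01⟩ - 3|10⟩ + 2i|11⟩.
0.5388i|00⟩ - 0.5388|01⟩ - 0.5388|10⟩ + 0.3592i|11⟩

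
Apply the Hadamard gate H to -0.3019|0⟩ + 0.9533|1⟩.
0.4606|0⟩ - 0.8876|1⟩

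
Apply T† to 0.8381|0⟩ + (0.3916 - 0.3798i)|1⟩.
0.8381|0⟩ + (0.008344 - 0.5455i)|1⟩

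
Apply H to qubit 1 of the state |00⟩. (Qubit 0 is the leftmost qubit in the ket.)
1/√2|00⟩ + 1/√2|01⟩

H on qubit 1 mixes each pair of kets that differ only in qubit 1: amplitudes (a, b) of (|…0…⟩, |…1…⟩) become ((a + b)/√2, (a − b)/√2). Kets absent from the input have amplitude 0.
(|00⟩, |01⟩): (a, b) = (1, 0) → (1/√2, 1/√2)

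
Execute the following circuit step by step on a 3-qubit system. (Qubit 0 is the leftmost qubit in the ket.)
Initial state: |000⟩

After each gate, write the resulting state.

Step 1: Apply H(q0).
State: 1/√2|000⟩ + 1/√2|100⟩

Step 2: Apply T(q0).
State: 1/√2|000⟩ + (1/2 + (1/2)i)|100⟩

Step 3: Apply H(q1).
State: 1/2|000⟩ + 1/2|010⟩ + (1/√8 + (1/√8)i)|100⟩ + (1/√8 + (1/√8)i)|110⟩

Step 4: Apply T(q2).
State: 1/2|000⟩ + 1/2|010⟩ + (1/√8 + (1/√8)i)|100⟩ + (1/√8 + (1/√8)i)|110⟩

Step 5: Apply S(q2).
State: 1/2|000⟩ + 1/2|010⟩ + (1/√8 + (1/√8)i)|100⟩ + (1/√8 + (1/√8)i)|110⟩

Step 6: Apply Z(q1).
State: 1/2|000⟩ - 1/2|010⟩ + (1/√8 + (1/√8)i)|100⟩ + (-1/√8 - (1/√8)i)|110⟩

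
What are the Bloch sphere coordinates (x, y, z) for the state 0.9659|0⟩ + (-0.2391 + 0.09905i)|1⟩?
(-0.4619, 0.1913, 0.866)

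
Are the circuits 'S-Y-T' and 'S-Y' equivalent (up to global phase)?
No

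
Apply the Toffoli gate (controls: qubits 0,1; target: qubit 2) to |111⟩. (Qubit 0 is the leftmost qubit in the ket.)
|110⟩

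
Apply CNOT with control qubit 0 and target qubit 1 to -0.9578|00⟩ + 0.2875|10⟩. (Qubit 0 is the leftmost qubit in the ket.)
-0.9578|00⟩ + 0.2875|11⟩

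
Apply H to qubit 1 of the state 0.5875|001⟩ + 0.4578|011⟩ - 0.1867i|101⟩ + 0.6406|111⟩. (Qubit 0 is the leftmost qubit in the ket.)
0.7391|001⟩ + 0.09171|011⟩ + (0.453 - 0.132i)|101⟩ + (-0.453 - 0.132i)|111⟩

H on qubit 1 mixes each pair of kets that differ only in qubit 1: amplitudes (a, b) of (|…0…⟩, |…1…⟩) become ((a + b)/√2, (a − b)/√2). Kets absent from the input have amplitude 0.
(|001⟩, |011⟩): (a, b) = (0.5875, 0.4578) → (0.7391, 0.09171)
(|101⟩, |111⟩): (a, b) = (-0.1867i, 0.6406) → ((0.453 - 0.132i), (-0.453 - 0.132i))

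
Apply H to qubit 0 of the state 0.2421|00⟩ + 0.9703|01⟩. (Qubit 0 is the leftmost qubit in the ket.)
0.1712|00⟩ + 0.6861|01⟩ + 0.1712|10⟩ + 0.6861|11⟩

H on qubit 0 mixes each pair of kets that differ only in qubit 0: amplitudes (a, b) of (|…0…⟩, |…1…⟩) become ((a + b)/√2, (a − b)/√2). Kets absent from the input have amplitude 0.
(|00⟩, |10⟩): (a, b) = (0.2421, 0) → (0.1712, 0.1712)
(|01⟩, |11⟩): (a, b) = (0.9703, 0) → (0.6861, 0.6861)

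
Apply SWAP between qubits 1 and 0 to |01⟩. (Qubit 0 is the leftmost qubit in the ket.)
|10⟩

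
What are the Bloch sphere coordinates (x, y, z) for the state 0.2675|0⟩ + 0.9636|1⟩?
(0.5155, 0, -0.857)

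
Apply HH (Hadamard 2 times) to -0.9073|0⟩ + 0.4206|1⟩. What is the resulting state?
-0.9073|0⟩ + 0.4206|1⟩

H² = I, so an even number of Hadamards cancels: H^2 = I and the state is unchanged.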